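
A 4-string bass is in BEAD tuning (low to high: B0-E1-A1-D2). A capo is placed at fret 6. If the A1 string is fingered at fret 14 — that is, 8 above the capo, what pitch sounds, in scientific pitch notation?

The capo raises the open A1 by 6 semitones to D♯2; fretting 8 more gives A1 + 6 + 8 = A1 + 14 semitones = B2.

B2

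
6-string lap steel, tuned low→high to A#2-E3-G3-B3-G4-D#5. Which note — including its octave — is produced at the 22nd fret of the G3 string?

F5

G3 is MIDI 55. Adding 22 gives 77, which is F5.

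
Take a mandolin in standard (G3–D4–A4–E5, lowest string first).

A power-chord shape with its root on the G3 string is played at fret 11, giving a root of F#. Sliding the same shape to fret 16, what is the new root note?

B

Moving from fret 11 to fret 16 shifts the root by 5 semitones.
F# up 5 semitones is B.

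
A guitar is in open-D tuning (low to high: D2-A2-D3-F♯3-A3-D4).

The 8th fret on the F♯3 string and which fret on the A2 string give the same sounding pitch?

17

F♯3 at fret 8 is F♯3 + 8 semitones = D4.
The open A2 string is 9 semitones below the open F♯3, so the same pitch on the A2 string lies at fret 8 + 9 = 17.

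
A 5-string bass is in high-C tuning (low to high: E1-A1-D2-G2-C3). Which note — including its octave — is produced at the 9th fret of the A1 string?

F#2

A1 is MIDI 33. Adding 9 gives 42, which is F#2.
(Equivalently spelled Gb2.)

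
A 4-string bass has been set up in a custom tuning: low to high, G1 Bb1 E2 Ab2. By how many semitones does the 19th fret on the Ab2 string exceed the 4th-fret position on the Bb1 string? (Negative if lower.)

25 semitones

Ab2 at fret 19 → Eb4 (MIDI 63); Bb1 at fret 4 → D2 (MIDI 38).
63 − 38 = 25, so the two pitches are 25 semitones apart.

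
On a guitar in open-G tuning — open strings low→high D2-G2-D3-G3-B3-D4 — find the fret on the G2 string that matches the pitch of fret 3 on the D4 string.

D4 at fret 3 is D4 + 3 semitones = F4.
The open G2 string is 19 semitones below the open D4, so the same pitch on the G2 string lies at fret 3 + 19 = 22.

22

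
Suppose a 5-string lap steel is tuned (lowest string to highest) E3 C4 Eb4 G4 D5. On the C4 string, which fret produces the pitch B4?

B4 is 11 semitones above the open C4 (C–Db–D–Eb–…–A–Bb–B), so it sits at fret 11.

11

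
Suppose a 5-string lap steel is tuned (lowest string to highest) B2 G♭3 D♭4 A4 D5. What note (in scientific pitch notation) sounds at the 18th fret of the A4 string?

A4 is MIDI 69. Adding 18 gives 87, which is E♭6.
(Equivalently spelled D♯6.)

E♭6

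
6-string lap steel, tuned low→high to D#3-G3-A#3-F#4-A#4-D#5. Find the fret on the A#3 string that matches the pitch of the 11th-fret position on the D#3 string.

4

D#3 at fret 11 is D#3 + 11 semitones = D4.
The open A#3 string is 7 semitones above the open D#3, so the same pitch on the A#3 string lies at fret 11 − 7 = 4.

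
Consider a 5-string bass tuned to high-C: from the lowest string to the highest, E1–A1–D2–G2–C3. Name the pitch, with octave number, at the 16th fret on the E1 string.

The open E1 string plus 16 semitones: E–F–F#–G–…–F#–G–G#.
The walk passes from B into C once, so the octave number goes from 1 to 2.

G♯2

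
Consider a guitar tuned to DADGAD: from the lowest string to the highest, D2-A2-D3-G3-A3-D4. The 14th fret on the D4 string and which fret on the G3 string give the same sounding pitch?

Fret 14 on D4 is MIDI 62 + 14 = 76 (E5). On the G3 string (open MIDI 55), that pitch is 76 − 55 = fret 21.

21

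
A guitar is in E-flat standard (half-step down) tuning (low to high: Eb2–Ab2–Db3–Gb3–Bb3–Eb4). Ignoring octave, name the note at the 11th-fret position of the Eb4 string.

D

The open Eb4 string plus 11 semitones: Eb–E–F–Gb–…–C–Db–D.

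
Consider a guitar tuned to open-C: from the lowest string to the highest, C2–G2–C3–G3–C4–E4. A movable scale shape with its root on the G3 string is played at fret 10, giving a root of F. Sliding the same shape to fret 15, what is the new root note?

Moving from fret 10 to fret 15 shifts the root by 5 semitones.
F up 5 semitones is A♯.

A♯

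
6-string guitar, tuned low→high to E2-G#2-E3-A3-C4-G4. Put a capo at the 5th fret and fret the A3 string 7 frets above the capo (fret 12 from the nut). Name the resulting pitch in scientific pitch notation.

A4

The capo raises the open A3 by 5 semitones to D4; fretting 7 more gives A3 + 5 + 7 = A3 + 12 semitones = A4.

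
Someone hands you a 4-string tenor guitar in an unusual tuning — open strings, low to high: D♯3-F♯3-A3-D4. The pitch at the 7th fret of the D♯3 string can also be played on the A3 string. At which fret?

D♯3 at fret 7 is D♯3 + 7 semitones = A♯3.
The open A3 string is 6 semitones above the open D♯3, so the same pitch on the A3 string lies at fret 7 − 6 = 1.

1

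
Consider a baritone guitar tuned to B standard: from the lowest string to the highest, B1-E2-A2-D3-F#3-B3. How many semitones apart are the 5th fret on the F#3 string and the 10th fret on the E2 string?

9 semitones

F#3 at fret 5 → B3 (MIDI 59); E2 at fret 10 → D3 (MIDI 50).
59 − 50 = 9, so the two pitches are 9 semitones apart, with B3 the higher.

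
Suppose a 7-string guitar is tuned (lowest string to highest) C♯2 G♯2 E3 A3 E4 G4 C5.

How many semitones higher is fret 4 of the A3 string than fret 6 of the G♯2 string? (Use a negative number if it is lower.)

A3 at fret 4 → C♯4 (MIDI 61); G♯2 at fret 6 → D3 (MIDI 50).
61 − 50 = 11, so the two pitches are 11 semitones apart.

11 semitones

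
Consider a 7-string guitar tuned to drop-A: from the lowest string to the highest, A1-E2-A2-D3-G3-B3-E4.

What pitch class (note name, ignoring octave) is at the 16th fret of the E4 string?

Each fret is one semitone, so E4 + 16 = G#.
(Equivalently spelled Ab.)

G#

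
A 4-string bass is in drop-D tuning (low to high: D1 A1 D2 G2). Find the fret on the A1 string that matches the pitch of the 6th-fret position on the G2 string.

Fret 6 on G2 is MIDI 43 + 6 = 49 (C♯3). On the A1 string (open MIDI 33), that pitch is 49 − 33 = fret 16.

16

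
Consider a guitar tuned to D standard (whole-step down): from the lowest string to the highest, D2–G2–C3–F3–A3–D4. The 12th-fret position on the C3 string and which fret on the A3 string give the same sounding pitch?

3

C3 at fret 12 is C3 + 12 semitones = C4.
The open A3 string is 9 semitones above the open C3, so the same pitch on the A3 string lies at fret 12 − 9 = 3.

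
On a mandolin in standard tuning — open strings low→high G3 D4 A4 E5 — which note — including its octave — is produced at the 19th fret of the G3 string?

The open G3 string plus 19 semitones: G–G#–A–A#–…–C–C#–D.
The walk passes from B into C 2 times, so the octave number goes from 3 to 5.

D5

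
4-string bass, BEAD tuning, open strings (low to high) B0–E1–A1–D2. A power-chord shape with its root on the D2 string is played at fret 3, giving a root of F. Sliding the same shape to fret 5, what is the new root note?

Moving from fret 3 to fret 5 shifts the root by 2 semitones.
F up 2 semitones is G.

G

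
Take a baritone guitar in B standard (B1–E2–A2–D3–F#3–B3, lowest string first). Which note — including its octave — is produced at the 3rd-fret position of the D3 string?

F3

The open D3 string plus 3 semitones: D–D#–E–F.
No B→C boundary is crossed, so the octave stays at 3.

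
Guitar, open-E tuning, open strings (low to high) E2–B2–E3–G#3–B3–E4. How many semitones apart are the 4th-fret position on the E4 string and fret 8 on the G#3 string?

E4 at fret 4 → G#4 (MIDI 68); G#3 at fret 8 → E4 (MIDI 64).
68 − 64 = 4, so the two pitches are 4 semitones apart, with G#4 the higher.

4 semitones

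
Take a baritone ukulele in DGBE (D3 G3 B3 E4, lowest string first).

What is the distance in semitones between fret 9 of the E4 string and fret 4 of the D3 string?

19 semitones

E4 at fret 9 → C#5 (MIDI 73); D3 at fret 4 → F#3 (MIDI 54).
73 − 54 = 19, so the two pitches are 19 semitones apart, with C#5 the higher.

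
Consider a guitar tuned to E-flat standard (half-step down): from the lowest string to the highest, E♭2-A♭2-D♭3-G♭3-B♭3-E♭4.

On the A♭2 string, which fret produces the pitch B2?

B2 is 3 semitones above the open A♭2 (Ab–A–Bb–B), so it sits at fret 3.

3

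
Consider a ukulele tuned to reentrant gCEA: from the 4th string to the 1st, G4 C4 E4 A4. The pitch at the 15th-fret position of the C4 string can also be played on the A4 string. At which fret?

C4 at fret 15 is C4 + 15 semitones = D#5.
The open A4 string is 9 semitones above the open C4, so the same pitch on the A4 string lies at fret 15 − 9 = 6.

6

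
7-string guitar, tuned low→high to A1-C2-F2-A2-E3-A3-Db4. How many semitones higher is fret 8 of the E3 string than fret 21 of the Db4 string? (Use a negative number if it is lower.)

-22 semitones

E3 at fret 8 → C4 (MIDI 60); Db4 at fret 21 → Bb5 (MIDI 82).
60 − 82 = -22, so the two pitches are 22 semitones apart.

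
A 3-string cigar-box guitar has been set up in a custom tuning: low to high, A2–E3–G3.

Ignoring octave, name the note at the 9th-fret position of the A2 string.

Gb

Each fret is one semitone, so A2 + 9 = Gb.
(Equivalently spelled F#.)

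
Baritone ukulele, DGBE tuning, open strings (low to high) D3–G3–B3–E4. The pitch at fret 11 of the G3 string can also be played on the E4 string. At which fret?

2

Fret 11 on G3 is MIDI 55 + 11 = 66 (F♯4). On the E4 string (open MIDI 64), that pitch is 66 − 64 = fret 2.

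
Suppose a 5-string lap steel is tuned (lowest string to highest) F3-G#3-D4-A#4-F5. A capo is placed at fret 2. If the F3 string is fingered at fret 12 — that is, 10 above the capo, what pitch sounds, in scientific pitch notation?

The capo raises the open F3 by 2 semitones to G3; fretting 10 more gives F3 + 2 + 10 = F3 + 12 semitones = F4.

F4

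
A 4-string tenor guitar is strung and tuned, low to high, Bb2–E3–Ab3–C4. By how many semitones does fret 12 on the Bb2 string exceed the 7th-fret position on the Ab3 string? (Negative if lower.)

Bb2 at fret 12 → Bb3 (MIDI 58); Ab3 at fret 7 → Eb4 (MIDI 63).
58 − 63 = -5, so the two pitches are 5 semitones apart.

-5 semitones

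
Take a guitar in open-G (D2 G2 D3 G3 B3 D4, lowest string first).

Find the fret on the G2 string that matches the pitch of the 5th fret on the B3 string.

21

Fret 5 on B3 is MIDI 59 + 5 = 64 (E4). On the G2 string (open MIDI 43), that pitch is 64 − 43 = fret 21.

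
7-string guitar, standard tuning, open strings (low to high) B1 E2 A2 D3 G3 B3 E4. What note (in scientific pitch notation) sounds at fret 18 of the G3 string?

Each fret is one semitone, so G3 + 18 = C#5.
(Equivalently spelled Db5.)

C#5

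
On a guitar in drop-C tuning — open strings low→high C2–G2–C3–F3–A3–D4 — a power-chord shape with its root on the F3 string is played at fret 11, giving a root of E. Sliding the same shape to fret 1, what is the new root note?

F#

Moving from fret 11 to fret 1 shifts the root by -10 semitones.
E down 10 semitones is F#.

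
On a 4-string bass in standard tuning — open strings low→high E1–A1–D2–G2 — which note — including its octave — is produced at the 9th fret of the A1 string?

A1 is MIDI 33. Adding 9 gives 42, which is F♯2.
(Equivalently spelled G♭2.)

F♯2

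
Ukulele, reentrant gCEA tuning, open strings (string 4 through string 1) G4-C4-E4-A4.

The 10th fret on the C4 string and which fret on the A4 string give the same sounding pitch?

1

Fret 10 on C4 is MIDI 60 + 10 = 70 (A#4). On the A4 string (open MIDI 69), that pitch is 70 − 69 = fret 1.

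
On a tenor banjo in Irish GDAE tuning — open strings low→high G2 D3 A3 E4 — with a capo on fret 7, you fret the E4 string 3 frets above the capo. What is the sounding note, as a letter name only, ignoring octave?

The capo raises the open E4 by 7 semitones to B4; fretting 3 more gives E4 + 7 + 3 = E4 + 10 semitones, landing on D.

D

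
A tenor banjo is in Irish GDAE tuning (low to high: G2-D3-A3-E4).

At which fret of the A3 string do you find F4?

F4 is 8 semitones above the open A3 (A–A#–B–C–C#–D–D#–E–F), so it sits at fret 8.

8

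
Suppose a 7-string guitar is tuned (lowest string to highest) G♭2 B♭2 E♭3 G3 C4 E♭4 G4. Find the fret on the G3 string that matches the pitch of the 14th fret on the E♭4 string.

22

E♭4 at fret 14 is E♭4 + 14 semitones = F5.
The open G3 string is 8 semitones below the open E♭4, so the same pitch on the G3 string lies at fret 14 + 8 = 22.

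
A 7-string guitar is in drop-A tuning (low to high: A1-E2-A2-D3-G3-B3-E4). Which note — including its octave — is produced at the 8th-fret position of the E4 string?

The open E4 string plus 8 semitones: E–F–F#–G–G#–A–A#–B–C.
The walk passes from B into C once, so the octave number goes from 4 to 5.

C5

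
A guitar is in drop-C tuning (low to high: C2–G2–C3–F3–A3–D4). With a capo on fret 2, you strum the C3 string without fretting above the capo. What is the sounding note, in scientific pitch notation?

The capo raises the open C3 by 2 semitones to D3; fretting 0 more gives C3 + 2 + 0 = C3 + 2 semitones = D3.

D3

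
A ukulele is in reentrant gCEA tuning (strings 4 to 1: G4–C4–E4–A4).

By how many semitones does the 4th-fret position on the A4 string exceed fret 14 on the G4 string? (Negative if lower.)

A4 at fret 4 → C#5 (MIDI 73); G4 at fret 14 → A5 (MIDI 81).
73 − 81 = -8, so the two pitches are 8 semitones apart.

-8 semitones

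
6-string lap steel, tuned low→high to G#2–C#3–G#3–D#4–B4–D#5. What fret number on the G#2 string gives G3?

G3 is 11 semitones above the open G#2 (G#–A–A#–B–…–F–F#–G), so it sits at fret 11.

11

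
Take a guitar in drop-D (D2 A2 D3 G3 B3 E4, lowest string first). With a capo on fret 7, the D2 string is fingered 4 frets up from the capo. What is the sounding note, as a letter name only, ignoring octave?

C#

The capo raises the open D2 by 7 semitones to A2; fretting 4 more gives D2 + 7 + 4 = D2 + 11 semitones, landing on C#.
(Also written Db.)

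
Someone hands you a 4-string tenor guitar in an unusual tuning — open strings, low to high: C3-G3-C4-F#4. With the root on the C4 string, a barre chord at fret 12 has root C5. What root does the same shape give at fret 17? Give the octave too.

Moving from fret 12 to fret 17 shifts the root by 5 semitones.
C5 up 5 semitones is F5.

F5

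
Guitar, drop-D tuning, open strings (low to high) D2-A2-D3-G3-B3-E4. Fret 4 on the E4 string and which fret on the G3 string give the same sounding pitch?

13

E4 at fret 4 is E4 + 4 semitones = G#4.
The open G3 string is 9 semitones below the open E4, so the same pitch on the G3 string lies at fret 4 + 9 = 13.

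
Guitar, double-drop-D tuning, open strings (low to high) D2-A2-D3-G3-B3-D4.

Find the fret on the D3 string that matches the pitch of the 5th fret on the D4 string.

17

Fret 5 on D4 is MIDI 62 + 5 = 67 (G4). On the D3 string (open MIDI 50), that pitch is 67 − 50 = fret 17.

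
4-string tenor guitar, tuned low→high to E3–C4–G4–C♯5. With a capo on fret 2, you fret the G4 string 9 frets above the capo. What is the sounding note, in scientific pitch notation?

The capo raises the open G4 by 2 semitones to A4; fretting 9 more gives G4 + 2 + 9 = G4 + 11 semitones = F♯5.
(Also written G♭.)

F♯5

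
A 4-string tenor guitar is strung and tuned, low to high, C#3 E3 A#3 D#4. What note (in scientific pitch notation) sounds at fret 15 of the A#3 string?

The open A#3 string plus 15 semitones: A#–B–C–C#–…–B–C–C#.
The walk passes from B into C 2 times, so the octave number goes from 3 to 5.
(Equivalently spelled Db5.)

C#5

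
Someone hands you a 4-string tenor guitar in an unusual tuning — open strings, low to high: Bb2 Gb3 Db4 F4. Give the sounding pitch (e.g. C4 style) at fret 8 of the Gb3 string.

Gb3 is MIDI 54. Adding 8 gives 62, which is D4.

D4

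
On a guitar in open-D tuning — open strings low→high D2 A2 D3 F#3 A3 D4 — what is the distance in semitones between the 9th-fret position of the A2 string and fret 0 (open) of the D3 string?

A2 at fret 9 → F#3 (MIDI 54); D3 at fret 0 → D3 (MIDI 50).
54 − 50 = 4, so the two pitches are 4 semitones apart, with F#3 the higher.

4 semitones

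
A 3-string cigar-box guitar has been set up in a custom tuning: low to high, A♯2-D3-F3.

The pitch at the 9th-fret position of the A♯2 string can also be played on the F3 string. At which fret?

A♯2 at fret 9 is A♯2 + 9 semitones = G3.
The open F3 string is 7 semitones above the open A♯2, so the same pitch on the F3 string lies at fret 9 − 7 = 2.

2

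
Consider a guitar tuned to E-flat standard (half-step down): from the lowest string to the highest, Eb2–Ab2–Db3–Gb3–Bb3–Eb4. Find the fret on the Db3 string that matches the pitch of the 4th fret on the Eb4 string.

18

Eb4 at fret 4 is Eb4 + 4 semitones = G4.
The open Db3 string is 14 semitones below the open Eb4, so the same pitch on the Db3 string lies at fret 4 + 14 = 18.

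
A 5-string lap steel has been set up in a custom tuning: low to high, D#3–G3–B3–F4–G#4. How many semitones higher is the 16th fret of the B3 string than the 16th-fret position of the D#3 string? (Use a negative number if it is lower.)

B3 at fret 16 → D#5 (MIDI 75); D#3 at fret 16 → G4 (MIDI 67).
75 − 67 = 8, so the two pitches are 8 semitones apart.

8 semitones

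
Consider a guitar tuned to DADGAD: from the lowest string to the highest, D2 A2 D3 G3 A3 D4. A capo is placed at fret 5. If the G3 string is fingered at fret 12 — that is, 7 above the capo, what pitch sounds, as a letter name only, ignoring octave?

G

The capo raises the open G3 by 5 semitones to C4; fretting 7 more gives G3 + 5 + 7 = G3 + 12 semitones, landing on G.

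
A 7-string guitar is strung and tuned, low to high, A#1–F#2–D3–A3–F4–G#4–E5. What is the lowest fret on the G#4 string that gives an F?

9

From G#4, count semitones up the chromatic scale until reaching F: G#–A–A#–B–C–C#–D–D#–E–F — 9 steps.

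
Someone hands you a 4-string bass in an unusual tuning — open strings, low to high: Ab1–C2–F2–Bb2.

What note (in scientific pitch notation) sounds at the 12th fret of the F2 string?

F3

F2 is MIDI 41. Adding 12 gives 53, which is F3.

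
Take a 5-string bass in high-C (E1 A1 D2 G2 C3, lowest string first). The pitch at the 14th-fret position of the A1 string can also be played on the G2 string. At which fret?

4

Fret 14 on A1 is MIDI 33 + 14 = 47 (B2). On the G2 string (open MIDI 43), that pitch is 47 − 43 = fret 4.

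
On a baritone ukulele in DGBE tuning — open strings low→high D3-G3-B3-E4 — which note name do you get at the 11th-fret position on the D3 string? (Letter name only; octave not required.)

Each fret is one semitone, so D3 + 11 = C♯.

C♯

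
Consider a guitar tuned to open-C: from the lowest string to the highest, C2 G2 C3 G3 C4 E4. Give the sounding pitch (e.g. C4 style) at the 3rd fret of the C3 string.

Each fret is one semitone, so C3 + 3 = D♯3.
(Equivalently spelled E♭3.)

D♯3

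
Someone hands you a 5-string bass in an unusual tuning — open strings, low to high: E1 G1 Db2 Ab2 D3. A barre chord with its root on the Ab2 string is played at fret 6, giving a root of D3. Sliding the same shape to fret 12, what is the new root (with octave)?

Moving from fret 6 to fret 12 shifts the root by 6 semitones.
D3 up 6 semitones is Ab3.

Ab3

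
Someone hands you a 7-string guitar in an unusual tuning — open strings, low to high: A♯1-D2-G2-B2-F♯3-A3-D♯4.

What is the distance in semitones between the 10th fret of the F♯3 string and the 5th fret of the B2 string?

F♯3 at fret 10 → E4 (MIDI 64); B2 at fret 5 → E3 (MIDI 52).
64 − 52 = 12, so the two pitches are 12 semitones apart, with E4 the higher.

12 semitones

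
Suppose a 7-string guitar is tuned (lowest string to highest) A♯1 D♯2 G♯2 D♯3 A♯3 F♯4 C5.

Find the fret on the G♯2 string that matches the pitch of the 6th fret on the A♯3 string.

20

Fret 6 on A♯3 is MIDI 58 + 6 = 64 (E4). On the G♯2 string (open MIDI 44), that pitch is 64 − 44 = fret 20.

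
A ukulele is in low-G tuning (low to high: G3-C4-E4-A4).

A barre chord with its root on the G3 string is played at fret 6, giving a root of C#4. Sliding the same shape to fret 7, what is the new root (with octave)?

D4

Moving from fret 6 to fret 7 shifts the root by 1 semitone.
C#4 up 1 semitone is D4.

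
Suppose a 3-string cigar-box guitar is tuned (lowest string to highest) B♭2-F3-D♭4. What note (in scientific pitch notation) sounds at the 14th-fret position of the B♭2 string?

C4

Each fret is one semitone, so B♭2 + 14 = C4.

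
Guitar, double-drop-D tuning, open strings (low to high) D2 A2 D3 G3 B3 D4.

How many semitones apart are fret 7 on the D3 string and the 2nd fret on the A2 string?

D3 at fret 7 → A3 (MIDI 57); A2 at fret 2 → B2 (MIDI 47).
57 − 47 = 10, so the two pitches are 10 semitones apart, with A3 the higher.

10 semitones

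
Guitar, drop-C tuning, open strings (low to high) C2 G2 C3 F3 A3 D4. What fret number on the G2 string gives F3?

10

F3 is 10 semitones above the open G2 (G–G#–A–A#–…–D#–E–F), so it sits at fret 10.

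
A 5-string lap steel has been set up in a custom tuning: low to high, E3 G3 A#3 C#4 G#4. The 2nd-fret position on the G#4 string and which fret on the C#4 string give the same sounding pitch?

Fret 2 on G#4 is MIDI 68 + 2 = 70 (A#4). On the C#4 string (open MIDI 61), that pitch is 70 − 61 = fret 9.

9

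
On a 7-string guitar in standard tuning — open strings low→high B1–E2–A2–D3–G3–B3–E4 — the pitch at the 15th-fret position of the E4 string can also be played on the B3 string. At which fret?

Fret 15 on E4 is MIDI 64 + 15 = 79 (G5). On the B3 string (open MIDI 59), that pitch is 79 − 59 = fret 20.

20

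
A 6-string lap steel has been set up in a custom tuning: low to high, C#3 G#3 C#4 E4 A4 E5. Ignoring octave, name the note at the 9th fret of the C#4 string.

Each fret is one semitone, so C#4 + 9 = A#.

A#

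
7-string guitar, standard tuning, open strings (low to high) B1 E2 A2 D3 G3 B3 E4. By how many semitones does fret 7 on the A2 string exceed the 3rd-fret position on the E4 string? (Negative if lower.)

A2 at fret 7 → E3 (MIDI 52); E4 at fret 3 → G4 (MIDI 67).
52 − 67 = -15, so the two pitches are 15 semitones apart.

-15 semitones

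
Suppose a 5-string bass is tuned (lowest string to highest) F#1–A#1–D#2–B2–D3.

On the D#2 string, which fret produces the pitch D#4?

24

D#4 is 24 semitones above the open D#2 (D#–E–F–F#–…–C#–D–D#), so it sits at fret 24.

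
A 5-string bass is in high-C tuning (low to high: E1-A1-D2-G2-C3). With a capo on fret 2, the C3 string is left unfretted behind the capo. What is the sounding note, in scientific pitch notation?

D3

The capo raises the open C3 by 2 semitones to D3; fretting 0 more gives C3 + 2 + 0 = C3 + 2 semitones = D3.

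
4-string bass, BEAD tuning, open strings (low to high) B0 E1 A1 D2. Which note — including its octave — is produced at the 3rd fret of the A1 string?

Each fret is one semitone, so A1 + 3 = C2.

C2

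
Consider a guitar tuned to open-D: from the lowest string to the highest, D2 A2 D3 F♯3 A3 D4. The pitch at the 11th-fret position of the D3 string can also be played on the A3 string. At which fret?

4

Fret 11 on D3 is MIDI 50 + 11 = 61 (C♯4). On the A3 string (open MIDI 57), that pitch is 61 − 57 = fret 4.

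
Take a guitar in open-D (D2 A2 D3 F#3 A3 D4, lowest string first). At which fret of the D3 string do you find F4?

15

F4 is 15 semitones above the open D3 (D–D#–E–F–…–D#–E–F), so it sits at fret 15.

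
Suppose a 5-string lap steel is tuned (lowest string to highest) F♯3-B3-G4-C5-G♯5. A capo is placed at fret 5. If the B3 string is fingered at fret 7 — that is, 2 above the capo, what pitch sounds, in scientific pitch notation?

F♯4

The capo raises the open B3 by 5 semitones to E4; fretting 2 more gives B3 + 5 + 2 = B3 + 7 semitones = F♯4.
(Also written G♭.)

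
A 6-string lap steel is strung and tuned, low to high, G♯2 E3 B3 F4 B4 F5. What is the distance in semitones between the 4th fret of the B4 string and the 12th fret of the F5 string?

B4 at fret 4 → D♯5 (MIDI 75); F5 at fret 12 → F6 (MIDI 89).
75 − 89 = -14, so the two pitches are 14 semitones apart, with F6 the higher.

14 semitones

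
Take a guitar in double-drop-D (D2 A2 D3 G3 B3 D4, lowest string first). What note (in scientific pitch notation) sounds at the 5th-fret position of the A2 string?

D3

The open A2 string plus 5 semitones: A–A#–B–C–C#–D.
The walk passes from B into C once, so the octave number goes from 2 to 3.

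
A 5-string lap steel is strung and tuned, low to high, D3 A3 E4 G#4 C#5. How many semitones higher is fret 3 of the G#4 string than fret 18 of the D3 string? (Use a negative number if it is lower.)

G#4 at fret 3 → B4 (MIDI 71); D3 at fret 18 → G#4 (MIDI 68).
71 − 68 = 3, so the two pitches are 3 semitones apart.

3 semitones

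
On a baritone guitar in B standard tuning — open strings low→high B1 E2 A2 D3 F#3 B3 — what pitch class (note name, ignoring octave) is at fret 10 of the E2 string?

E2 is MIDI 40. Adding 10 gives 50; 50 mod 12 = 2, i.e. D.

D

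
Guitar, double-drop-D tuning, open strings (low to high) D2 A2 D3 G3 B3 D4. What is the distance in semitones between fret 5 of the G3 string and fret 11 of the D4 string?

G3 at fret 5 → C4 (MIDI 60); D4 at fret 11 → C♯5 (MIDI 73).
60 − 73 = -13, so the two pitches are 13 semitones apart, with C♯5 the higher.

13 semitones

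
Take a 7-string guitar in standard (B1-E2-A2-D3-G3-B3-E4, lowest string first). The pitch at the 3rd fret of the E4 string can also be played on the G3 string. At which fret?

E4 at fret 3 is E4 + 3 semitones = G4.
The open G3 string is 9 semitones below the open E4, so the same pitch on the G3 string lies at fret 3 + 9 = 12.

12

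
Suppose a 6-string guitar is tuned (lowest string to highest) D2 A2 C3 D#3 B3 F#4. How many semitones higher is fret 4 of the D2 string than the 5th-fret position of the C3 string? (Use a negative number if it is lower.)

D2 at fret 4 → F#2 (MIDI 42); C3 at fret 5 → F3 (MIDI 53).
42 − 53 = -11, so the two pitches are 11 semitones apart.

-11 semitones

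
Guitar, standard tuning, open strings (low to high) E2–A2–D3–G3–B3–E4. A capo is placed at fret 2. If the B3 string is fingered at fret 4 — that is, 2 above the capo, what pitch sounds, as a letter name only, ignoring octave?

D#

The capo raises the open B3 by 2 semitones to C#4; fretting 2 more gives B3 + 2 + 2 = B3 + 4 semitones, landing on D#.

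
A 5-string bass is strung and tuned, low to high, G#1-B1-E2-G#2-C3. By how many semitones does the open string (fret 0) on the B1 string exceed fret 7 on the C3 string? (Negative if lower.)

-20 semitones

B1 at fret 0 → B1 (MIDI 35); C3 at fret 7 → G3 (MIDI 55).
35 − 55 = -20, so the two pitches are 20 semitones apart.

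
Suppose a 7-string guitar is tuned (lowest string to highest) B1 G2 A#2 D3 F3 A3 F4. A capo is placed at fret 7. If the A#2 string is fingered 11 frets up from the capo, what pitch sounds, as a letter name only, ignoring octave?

The capo raises the open A#2 by 7 semitones to F3; fretting 11 more gives A#2 + 7 + 11 = A#2 + 18 semitones, landing on E.

E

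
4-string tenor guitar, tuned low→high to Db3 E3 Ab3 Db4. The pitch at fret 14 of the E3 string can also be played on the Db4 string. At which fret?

E3 at fret 14 is E3 + 14 semitones = Gb4.
The open Db4 string is 9 semitones above the open E3, so the same pitch on the Db4 string lies at fret 14 − 9 = 5.

5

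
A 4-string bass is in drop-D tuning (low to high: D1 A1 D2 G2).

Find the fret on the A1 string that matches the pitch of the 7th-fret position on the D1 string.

Fret 7 on D1 is MIDI 26 + 7 = 33 (A1). On the A1 string (open MIDI 33), that pitch is 33 − 33 = fret 0.

0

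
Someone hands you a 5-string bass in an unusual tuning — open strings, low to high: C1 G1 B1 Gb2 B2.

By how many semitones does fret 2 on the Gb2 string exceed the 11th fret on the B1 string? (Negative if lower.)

-2 semitones

Gb2 at fret 2 → Ab2 (MIDI 44); B1 at fret 11 → Bb2 (MIDI 46).
44 − 46 = -2, so the two pitches are 2 semitones apart.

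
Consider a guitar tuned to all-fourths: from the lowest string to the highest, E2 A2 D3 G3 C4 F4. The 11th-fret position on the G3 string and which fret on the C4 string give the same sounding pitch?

6

Fret 11 on G3 is MIDI 55 + 11 = 66 (F♯4). On the C4 string (open MIDI 60), that pitch is 66 − 60 = fret 6.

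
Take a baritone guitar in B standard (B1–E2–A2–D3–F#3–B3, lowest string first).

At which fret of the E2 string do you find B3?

B3 is 19 semitones above the open E2 (E–F–F#–G–…–A–A#–B), so it sits at fret 19.

19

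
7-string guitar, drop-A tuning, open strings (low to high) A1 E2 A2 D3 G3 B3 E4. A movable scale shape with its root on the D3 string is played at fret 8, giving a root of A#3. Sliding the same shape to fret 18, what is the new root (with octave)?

G#4

Moving from fret 8 to fret 18 shifts the root by 10 semitones.
A#3 up 10 semitones is G#4.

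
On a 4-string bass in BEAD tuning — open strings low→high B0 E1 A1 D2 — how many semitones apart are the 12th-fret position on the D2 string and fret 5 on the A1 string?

12 semitones

D2 at fret 12 → D3 (MIDI 50); A1 at fret 5 → D2 (MIDI 38).
50 − 38 = 12, so the two pitches are 12 semitones apart, with D3 the higher.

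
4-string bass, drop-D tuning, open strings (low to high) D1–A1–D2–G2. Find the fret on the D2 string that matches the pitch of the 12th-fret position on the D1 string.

Fret 12 on D1 is MIDI 26 + 12 = 38 (D2). On the D2 string (open MIDI 38), that pitch is 38 − 38 = fret 0.

0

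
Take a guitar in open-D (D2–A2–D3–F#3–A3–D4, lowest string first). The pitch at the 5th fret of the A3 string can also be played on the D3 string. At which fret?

A3 at fret 5 is A3 + 5 semitones = D4.
The open D3 string is 7 semitones below the open A3, so the same pitch on the D3 string lies at fret 5 + 7 = 12.

12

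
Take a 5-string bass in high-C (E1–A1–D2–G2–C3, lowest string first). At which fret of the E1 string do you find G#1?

4

G#1 is 4 semitones above the open E1 (E–F–F#–G–G#), so it sits at fret 4.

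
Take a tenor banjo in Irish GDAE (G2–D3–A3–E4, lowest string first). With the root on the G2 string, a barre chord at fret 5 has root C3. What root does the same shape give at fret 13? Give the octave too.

Moving from fret 5 to fret 13 shifts the root by 8 semitones.
C3 up 8 semitones is G#3.

G#3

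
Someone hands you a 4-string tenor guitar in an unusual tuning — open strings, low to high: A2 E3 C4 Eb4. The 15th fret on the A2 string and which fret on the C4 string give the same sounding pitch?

0

A2 at fret 15 is A2 + 15 semitones = C4.
The open C4 string is 15 semitones above the open A2, so the same pitch on the C4 string lies at fret 15 − 15 = 0.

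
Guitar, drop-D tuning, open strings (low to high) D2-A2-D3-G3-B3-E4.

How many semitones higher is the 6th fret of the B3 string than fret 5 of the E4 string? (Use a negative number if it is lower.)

B3 at fret 6 → F4 (MIDI 65); E4 at fret 5 → A4 (MIDI 69).
65 − 69 = -4, so the two pitches are 4 semitones apart.

-4 semitones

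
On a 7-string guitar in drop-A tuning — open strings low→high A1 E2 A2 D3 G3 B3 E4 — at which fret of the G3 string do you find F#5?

F#5 is 23 semitones above the open G3 (G–G#–A–A#–…–E–F–F#), so it sits at fret 23.

23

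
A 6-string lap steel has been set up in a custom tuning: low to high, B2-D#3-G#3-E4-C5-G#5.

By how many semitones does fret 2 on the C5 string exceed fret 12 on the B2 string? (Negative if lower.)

C5 at fret 2 → D5 (MIDI 74); B2 at fret 12 → B3 (MIDI 59).
74 − 59 = 15, so the two pitches are 15 semitones apart.

15 semitones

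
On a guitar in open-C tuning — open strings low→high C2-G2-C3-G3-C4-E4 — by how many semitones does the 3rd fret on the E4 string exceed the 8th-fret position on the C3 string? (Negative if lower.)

E4 at fret 3 → G4 (MIDI 67); C3 at fret 8 → G♯3 (MIDI 56).
67 − 56 = 11, so the two pitches are 11 semitones apart.

11 semitones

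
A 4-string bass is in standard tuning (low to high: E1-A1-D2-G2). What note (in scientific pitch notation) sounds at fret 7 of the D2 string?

D2 is MIDI 38. Adding 7 gives 45, which is A2.

A2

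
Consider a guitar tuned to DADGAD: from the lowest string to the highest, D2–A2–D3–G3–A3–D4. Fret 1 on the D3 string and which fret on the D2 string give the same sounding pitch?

13

Fret 1 on D3 is MIDI 50 + 1 = 51 (D♯3). On the D2 string (open MIDI 38), that pitch is 51 − 38 = fret 13.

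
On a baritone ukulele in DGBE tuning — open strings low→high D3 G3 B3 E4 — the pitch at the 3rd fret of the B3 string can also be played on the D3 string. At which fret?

Fret 3 on B3 is MIDI 59 + 3 = 62 (D4). On the D3 string (open MIDI 50), that pitch is 62 − 50 = fret 12.

12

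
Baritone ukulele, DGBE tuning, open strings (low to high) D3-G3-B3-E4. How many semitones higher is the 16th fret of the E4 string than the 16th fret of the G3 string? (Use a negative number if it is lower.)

E4 at fret 16 → G#5 (MIDI 80); G3 at fret 16 → B4 (MIDI 71).
80 − 71 = 9, so the two pitches are 9 semitones apart.

9 semitones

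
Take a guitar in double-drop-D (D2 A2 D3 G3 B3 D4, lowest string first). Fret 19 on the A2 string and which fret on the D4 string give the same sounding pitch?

2

Fret 19 on A2 is MIDI 45 + 19 = 64 (E4). On the D4 string (open MIDI 62), that pitch is 64 − 62 = fret 2.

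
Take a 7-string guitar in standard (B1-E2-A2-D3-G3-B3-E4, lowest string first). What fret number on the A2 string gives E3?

7

E3 is 7 semitones above the open A2 (A–A#–B–C–C#–D–D#–E), so it sits at fret 7.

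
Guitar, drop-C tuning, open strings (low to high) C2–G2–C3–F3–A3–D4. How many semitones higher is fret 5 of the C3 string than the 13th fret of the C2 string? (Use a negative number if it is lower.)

4 semitones

C3 at fret 5 → F3 (MIDI 53); C2 at fret 13 → C♯3 (MIDI 49).
53 − 49 = 4, so the two pitches are 4 semitones apart.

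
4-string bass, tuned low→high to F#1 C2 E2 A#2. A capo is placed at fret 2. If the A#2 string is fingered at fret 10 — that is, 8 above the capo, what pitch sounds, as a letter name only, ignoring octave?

The capo raises the open A#2 by 2 semitones to C3; fretting 8 more gives A#2 + 2 + 8 = A#2 + 10 semitones, landing on G#.
(Also written Ab.)

G#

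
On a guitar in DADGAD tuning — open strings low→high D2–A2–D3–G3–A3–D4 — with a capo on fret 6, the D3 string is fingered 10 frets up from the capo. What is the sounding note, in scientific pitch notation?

F#4

The capo raises the open D3 by 6 semitones to G#3; fretting 10 more gives D3 + 6 + 10 = D3 + 16 semitones = F#4.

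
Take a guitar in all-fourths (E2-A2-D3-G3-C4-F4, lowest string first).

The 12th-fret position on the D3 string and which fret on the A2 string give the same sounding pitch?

D3 at fret 12 is D3 + 12 semitones = D4.
The open A2 string is 5 semitones below the open D3, so the same pitch on the A2 string lies at fret 12 + 5 = 17.

17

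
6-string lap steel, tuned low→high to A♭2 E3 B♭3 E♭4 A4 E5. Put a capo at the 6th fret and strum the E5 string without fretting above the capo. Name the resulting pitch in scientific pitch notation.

The capo raises the open E5 by 6 semitones to B♭5; fretting 0 more gives E5 + 6 + 0 = E5 + 6 semitones = B♭5.
(Also written A♯.)

B♭5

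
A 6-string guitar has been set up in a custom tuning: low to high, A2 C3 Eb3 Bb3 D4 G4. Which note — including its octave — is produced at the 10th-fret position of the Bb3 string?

Ab4

Bb3 is MIDI 58. Adding 10 gives 68, which is Ab4.
(Equivalently spelled G#4.)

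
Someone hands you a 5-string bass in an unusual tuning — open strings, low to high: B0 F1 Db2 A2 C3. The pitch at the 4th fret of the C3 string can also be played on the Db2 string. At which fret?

Fret 4 on C3 is MIDI 48 + 4 = 52 (E3). On the Db2 string (open MIDI 37), that pitch is 52 − 37 = fret 15.

15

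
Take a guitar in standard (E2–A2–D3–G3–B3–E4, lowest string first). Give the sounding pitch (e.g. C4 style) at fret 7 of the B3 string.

F#4

The open B3 string plus 7 semitones: B–C–C#–D–D#–E–F–F#.
The walk passes from B into C once, so the octave number goes from 3 to 4.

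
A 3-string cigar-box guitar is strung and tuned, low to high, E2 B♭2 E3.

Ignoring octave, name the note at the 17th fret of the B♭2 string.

E♭

Each fret is one semitone, so B♭2 + 17 = E♭.
(Equivalently spelled D♯.)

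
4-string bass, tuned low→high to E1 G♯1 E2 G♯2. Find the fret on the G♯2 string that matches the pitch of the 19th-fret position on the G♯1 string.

7

G♯1 at fret 19 is G♯1 + 19 semitones = D♯3.
The open G♯2 string is 12 semitones above the open G♯1, so the same pitch on the G♯2 string lies at fret 19 − 12 = 7.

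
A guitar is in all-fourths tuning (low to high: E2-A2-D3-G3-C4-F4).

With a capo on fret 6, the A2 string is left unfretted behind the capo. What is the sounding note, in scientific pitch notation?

The capo raises the open A2 by 6 semitones to D#3; fretting 0 more gives A2 + 6 + 0 = A2 + 6 semitones = D#3.

D#3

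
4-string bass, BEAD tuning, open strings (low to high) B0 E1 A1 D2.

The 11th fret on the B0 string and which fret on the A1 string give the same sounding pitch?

B0 at fret 11 is B0 + 11 semitones = A#1.
The open A1 string is 10 semitones above the open B0, so the same pitch on the A1 string lies at fret 11 − 10 = 1.

1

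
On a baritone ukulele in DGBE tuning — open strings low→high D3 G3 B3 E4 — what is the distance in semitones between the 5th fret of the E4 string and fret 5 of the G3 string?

E4 at fret 5 → A4 (MIDI 69); G3 at fret 5 → C4 (MIDI 60).
69 − 60 = 9, so the two pitches are 9 semitones apart, with A4 the higher.

9 semitones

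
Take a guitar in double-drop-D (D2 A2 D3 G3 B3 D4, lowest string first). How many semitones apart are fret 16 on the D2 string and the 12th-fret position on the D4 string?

D2 at fret 16 → F♯3 (MIDI 54); D4 at fret 12 → D5 (MIDI 74).
54 − 74 = -20, so the two pitches are 20 semitones apart, with D5 the higher.

20 semitones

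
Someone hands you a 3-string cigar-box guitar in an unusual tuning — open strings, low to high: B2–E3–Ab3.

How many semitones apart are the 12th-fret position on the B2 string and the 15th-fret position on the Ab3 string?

B2 at fret 12 → B3 (MIDI 59); Ab3 at fret 15 → B4 (MIDI 71).
59 − 71 = -12, so the two pitches are 12 semitones apart, with B4 the higher.

12 semitones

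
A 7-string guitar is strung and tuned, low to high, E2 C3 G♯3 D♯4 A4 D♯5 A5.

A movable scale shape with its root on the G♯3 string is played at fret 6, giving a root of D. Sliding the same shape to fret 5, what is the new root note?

Moving from fret 6 to fret 5 shifts the root by -1 semitone.
D down 1 semitone is C♯.

C♯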